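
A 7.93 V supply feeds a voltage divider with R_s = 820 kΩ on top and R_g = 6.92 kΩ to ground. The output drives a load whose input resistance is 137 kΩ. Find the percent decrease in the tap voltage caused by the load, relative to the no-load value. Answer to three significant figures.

The divider's output (Thévenin) resistance is R_s‖R_g = 6.862 kΩ.
Fractional drop under load = R_th/(R_th + R_L) = 6.862 / (6.862 + 137) = 0.04770.
So the output falls by 4.77 %.

4.77 %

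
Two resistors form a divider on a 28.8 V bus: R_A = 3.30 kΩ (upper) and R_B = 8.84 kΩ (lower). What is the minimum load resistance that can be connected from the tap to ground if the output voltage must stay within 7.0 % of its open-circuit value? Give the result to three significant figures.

Output resistance R_th = R_A‖R_B = (3.30 × 8.84)/12.14 = 2.403 kΩ.
The fractional drop is R_th/(R_th + R_L); requiring this ≤ 0.0700 gives R_L ≥ R_th(1/0.0700 − 1) = 2.403 × 13.29 = 31.9 kΩ.

R_L(min) ≈ 31.9 kΩ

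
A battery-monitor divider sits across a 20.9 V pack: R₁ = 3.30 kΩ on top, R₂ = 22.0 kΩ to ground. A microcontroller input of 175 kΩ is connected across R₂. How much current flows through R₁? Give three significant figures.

R₂‖R_L = 19.54 kΩ, so the source sees R₁ + R₂‖R_L = 22.84 kΩ.
I = 20.9 V / 22.84 kΩ = 0.915 mA.

I ≈ 0.915 mA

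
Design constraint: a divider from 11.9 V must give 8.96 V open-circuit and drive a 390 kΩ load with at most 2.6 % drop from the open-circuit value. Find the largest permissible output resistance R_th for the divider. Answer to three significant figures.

Loading drop = R_th/(R_th + R_L) ≤ 0.0260, so R_th ≤ R_L · ε/(1−ε) = 390 kΩ × 0.0260/0.9740 = 10.4 kΩ.
(Any R1, R2 with R2/(R1+R2) = 0.753 and R1‖R2 ≤ 10.4 kΩ will meet the spec.)

R_th ≤ 10.4 kΩ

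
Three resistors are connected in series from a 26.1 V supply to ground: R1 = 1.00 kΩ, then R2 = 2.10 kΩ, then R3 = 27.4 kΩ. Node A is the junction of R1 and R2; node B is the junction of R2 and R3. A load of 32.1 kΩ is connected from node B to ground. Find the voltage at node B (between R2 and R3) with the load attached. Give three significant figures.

V ≈ 21.6 V

At node B, R3 is in parallel with the load: R3‖R_L = 14.78 kΩ.
Below node A the resistance is R2 + (R3‖R_L) = 16.88 kΩ, so V_A = 26.1 × 16.88/17.88 = 24.64 V.
Then V_B = V_A × (R3‖R_L)/(R2 + R3‖R_L) = 24.64 × 14.78/16.88 = 21.6 V.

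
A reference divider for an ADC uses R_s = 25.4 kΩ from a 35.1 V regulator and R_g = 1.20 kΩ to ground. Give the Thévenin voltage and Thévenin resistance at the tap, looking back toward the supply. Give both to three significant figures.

V_th is the open-circuit tap voltage: 35.1 × 1.20/(25.4 + 1.20) = 1.58 V.
With the supply zeroed, R_s and R_g appear in parallel from the tap: R_th = R_s‖R_g = (25.4 × 1.20)/26.60 = 1.15 kΩ.

V_th = 1.58 V, R_th = 1.15 kΩ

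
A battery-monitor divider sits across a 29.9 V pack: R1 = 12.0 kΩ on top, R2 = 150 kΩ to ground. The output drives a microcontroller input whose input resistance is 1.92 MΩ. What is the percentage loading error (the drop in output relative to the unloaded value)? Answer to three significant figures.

0.575 %

The divider's output (Thévenin) resistance is R1‖R2 = 11.11 kΩ.
Fractional drop under load = R_th/(R_th + R_L) = 11.11 / (11.11 + 1920) = 0.005754.
So the output falls by 0.575 %.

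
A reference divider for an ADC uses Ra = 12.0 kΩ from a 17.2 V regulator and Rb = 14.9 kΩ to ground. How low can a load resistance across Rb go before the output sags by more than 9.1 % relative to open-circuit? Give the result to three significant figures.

R_L(min) ≈ 66.4 kΩ

Output resistance R_th = Ra‖Rb = (12.0 × 14.9)/26.90 = 6.647 kΩ.
The fractional drop is R_th/(R_th + R_L); requiring this ≤ 0.0910 gives R_L ≥ R_th(1/0.0910 − 1) = 6.647 × 9.989 = 66.4 kΩ.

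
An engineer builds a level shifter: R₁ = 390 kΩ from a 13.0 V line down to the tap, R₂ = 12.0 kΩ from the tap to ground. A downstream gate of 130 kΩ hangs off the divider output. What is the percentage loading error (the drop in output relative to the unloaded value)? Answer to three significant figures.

8.22 %

Unloaded V = 13.0 × 12.0/402.0 = 0.38806 V.
Loaded: R₂‖R_L = 10.99 kΩ, giving V = 13.0 × 10.99/401.0 = 0.35616 V.
Drop = (0.38806 − 0.35616) / 0.38806 = 8.22 %.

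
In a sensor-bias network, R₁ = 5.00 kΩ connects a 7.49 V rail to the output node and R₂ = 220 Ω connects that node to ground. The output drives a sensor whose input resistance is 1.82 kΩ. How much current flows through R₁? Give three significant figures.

R₂‖R_L = 196.3 Ω, so the source sees R₁ + R₂‖R_L = 5196 Ω.
I = 7.49 V / 5196 Ω = 1.44 mA.

I ≈ 1.44 mA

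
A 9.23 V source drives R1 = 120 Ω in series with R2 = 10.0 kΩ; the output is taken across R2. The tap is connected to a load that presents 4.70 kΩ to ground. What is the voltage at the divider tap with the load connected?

V_out ≈ 8.90 V

The load sits in parallel with R2: R2‖R_L = (10000 × 4700) / (10000 + 4700) = 3197 Ω.
V_out = 9.23 × 3197 / (120 + 3197) = 9.23 × 3197/3317 = 8.90 V.
(Unloaded it would have been 9.12 V.)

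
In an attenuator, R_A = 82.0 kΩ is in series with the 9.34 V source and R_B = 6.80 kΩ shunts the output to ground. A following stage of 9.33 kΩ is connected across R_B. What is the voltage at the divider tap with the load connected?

V_out ≈ 0.428 V

The load sits in parallel with R_B: R_B‖R_L = (6.80 × 9.33) / (6.80 + 9.33) = 3.933 kΩ.
V_out = 9.34 × 3.933 / (82.0 + 3.933) = 9.34 × 3.933/85.93 = 0.428 V.
(Unloaded it would have been 0.715 V.)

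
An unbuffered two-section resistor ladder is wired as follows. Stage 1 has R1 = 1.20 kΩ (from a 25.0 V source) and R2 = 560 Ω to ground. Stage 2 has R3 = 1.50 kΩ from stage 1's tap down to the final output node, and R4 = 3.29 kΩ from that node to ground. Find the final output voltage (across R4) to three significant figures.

V_out ≈ 5.06 V

Stage 2 presents R3+R4 = 4790 Ω as a load on stage 1's tap.
Stage 1's lower leg becomes R2‖(R3+R4) = 501.4 Ω, so V_mid = 25.0 × 501.4/1701 = 7.367 V.
Stage 2 is itself unloaded: V_out = V_mid × R4/(R3+R4) = 7.367 × 3290/4790 = 5.06 V.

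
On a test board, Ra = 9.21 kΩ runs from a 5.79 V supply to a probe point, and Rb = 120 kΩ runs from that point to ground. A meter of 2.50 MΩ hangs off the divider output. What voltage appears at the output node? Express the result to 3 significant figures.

V_out ≈ 5.36 V

The load sits in parallel with Rb: Rb‖R_L = (120 × 2500) / (120 + 2500) = 114.5 kΩ.
V_out = 5.79 × 114.5 / (9.21 + 114.5) = 5.79 × 114.5/123.7 = 5.36 V.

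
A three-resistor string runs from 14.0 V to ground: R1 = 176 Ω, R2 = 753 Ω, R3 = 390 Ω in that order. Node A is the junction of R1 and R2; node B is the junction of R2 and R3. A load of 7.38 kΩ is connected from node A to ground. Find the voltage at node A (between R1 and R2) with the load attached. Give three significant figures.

V ≈ 11.9 V

Below node A the series string R2+R3 = 1143 Ω sits in parallel with the 7380 Ω load: 989.7 Ω.
V_A = 14.0 × 989.7/(176 + 989.7) = 11.9 V.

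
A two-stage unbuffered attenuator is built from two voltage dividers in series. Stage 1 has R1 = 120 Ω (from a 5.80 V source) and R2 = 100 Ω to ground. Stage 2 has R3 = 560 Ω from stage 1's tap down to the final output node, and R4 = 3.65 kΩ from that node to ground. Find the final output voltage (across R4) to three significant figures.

V_out ≈ 2.26 V

Stage 2 presents R3+R4 = 4210 Ω as a load on stage 1's tap.
Stage 1's lower leg becomes R2‖(R3+R4) = 97.68 Ω, so V_mid = 5.80 × 97.68/217.7 = 2.603 V.
Stage 2 is itself unloaded: V_out = V_mid × R4/(R3+R4) = 2.603 × 3650/4210 = 2.26 V.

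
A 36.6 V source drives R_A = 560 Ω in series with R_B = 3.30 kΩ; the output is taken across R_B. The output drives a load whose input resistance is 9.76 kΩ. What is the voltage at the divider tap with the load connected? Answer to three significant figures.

V_out ≈ 29.8 V

The load sits in parallel with R_B: R_B‖R_L = (3300 × 9760) / (3300 + 9760) = 2466 Ω.
V_out = 36.6 × 2466 / (560 + 2466) = 36.6 × 2466/3026 = 29.8 V.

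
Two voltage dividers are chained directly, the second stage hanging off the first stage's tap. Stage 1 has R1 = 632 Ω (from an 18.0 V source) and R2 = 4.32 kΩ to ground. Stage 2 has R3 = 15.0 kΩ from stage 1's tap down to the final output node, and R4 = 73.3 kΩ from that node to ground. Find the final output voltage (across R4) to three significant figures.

Stage 2 presents R3+R4 = 88300 Ω as a load on stage 1's tap.
Stage 1's lower leg becomes R2‖(R3+R4) = 4119 Ω, so V_mid = 18.0 × 4119/4751 = 15.61 V.
Stage 2 is itself unloaded: V_out = V_mid × R4/(R3+R4) = 15.61 × 73300/88300 = 13.0 V.

V_out ≈ 13.0 V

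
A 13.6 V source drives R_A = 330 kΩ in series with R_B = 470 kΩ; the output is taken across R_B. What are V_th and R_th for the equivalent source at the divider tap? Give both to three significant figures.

V_th is the open-circuit tap voltage: 13.6 × 470/(330 + 470) = 7.99 V.
With the supply zeroed, R_A and R_B appear in parallel from the tap: R_th = R_A‖R_B = (330 × 470)/800.0 = 194 kΩ.

V_th = 7.99 V, R_th = 194 kΩ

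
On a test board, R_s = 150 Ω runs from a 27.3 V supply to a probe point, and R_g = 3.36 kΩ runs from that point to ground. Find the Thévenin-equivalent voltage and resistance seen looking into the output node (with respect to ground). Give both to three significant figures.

V_th = 26.1 V, R_th = 144 Ω

V_th is the open-circuit tap voltage: 27.3 × 3360/(150 + 3360) = 26.1 V.
With the supply zeroed, R_s and R_g appear in parallel from the tap: R_th = R_s‖R_g = (150 × 3360)/3510 = 144 Ω.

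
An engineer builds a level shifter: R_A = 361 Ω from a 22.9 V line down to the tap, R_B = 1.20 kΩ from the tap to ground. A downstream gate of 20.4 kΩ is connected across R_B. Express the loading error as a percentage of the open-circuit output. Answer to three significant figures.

The divider's output (Thévenin) resistance is R_A‖R_B = 277.5 Ω.
Fractional drop under load = R_th/(R_th + R_L) = 277.5 / (277.5 + 20400) = 0.01342.
So the output falls by 1.34 %.

1.34 %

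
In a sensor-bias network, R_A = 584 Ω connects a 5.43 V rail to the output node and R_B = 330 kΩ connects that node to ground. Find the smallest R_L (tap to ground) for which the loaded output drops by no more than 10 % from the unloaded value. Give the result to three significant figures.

R_L(min) ≈ 5.25 kΩ

Output resistance R_th = R_A‖R_B = (584 × 330000)/330600 = 583.0 Ω.
The fractional drop is R_th/(R_th + R_L); requiring this ≤ 0.100 gives R_L ≥ R_th(1/0.100 − 1) = 583.0 × 9.000 = 5.25 kΩ.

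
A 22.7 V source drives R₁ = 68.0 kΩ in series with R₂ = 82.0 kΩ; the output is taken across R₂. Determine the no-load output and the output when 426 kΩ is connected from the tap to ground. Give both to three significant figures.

Unloaded: 12.4 V; loaded: 11.4 V

Open-circuit: V = 22.7 × 82.0/(68.0 + 82.0) = 12.4 V.
With the load, R₂ becomes R₂‖R_L = 68.76 kΩ, so V = 22.7 × 68.76/136.8 = 11.4 V.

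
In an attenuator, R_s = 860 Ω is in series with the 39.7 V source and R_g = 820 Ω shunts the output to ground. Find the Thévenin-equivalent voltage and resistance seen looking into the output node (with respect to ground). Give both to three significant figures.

V_th is the open-circuit tap voltage: 39.7 × 820/(860 + 820) = 19.4 V.
With the supply zeroed, R_s and R_g appear in parallel from the tap: R_th = R_s‖R_g = (860 × 820)/1680 = 420 Ω.

V_th = 19.4 V, R_th = 420 Ω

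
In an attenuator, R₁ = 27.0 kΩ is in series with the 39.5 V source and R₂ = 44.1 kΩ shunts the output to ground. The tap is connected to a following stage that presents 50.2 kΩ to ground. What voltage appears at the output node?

The load sits in parallel with R₂: R₂‖R_L = (44.1 × 50.2) / (44.1 + 50.2) = 23.48 kΩ.
V_out = 39.5 × 23.48 / (27.0 + 23.48) = 39.5 × 23.48/50.48 = 18.4 V.
(Unloaded it would have been 24.5 V.)

V_out ≈ 18.4 V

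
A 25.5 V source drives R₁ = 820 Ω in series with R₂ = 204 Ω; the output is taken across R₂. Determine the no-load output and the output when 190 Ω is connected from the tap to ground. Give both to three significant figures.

Unloaded: 5.08 V; loaded: 2.73 V

Open-circuit: V = 25.5 × 204/(820 + 204) = 5.08 V.
With the load, R₂ becomes R₂‖R_L = 98.38 Ω, so V = 25.5 × 98.38/918.4 = 2.73 V.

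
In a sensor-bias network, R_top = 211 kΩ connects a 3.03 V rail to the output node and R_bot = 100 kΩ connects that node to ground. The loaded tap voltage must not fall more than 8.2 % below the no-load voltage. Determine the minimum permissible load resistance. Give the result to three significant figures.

Output resistance R_th = R_top‖R_bot = (211 × 100)/311.0 = 67.85 kΩ.
The fractional drop is R_th/(R_th + R_L); requiring this ≤ 0.0820 gives R_L ≥ R_th(1/0.0820 − 1) = 67.85 × 11.20 = 760 kΩ.

R_L(min) ≈ 760 kΩ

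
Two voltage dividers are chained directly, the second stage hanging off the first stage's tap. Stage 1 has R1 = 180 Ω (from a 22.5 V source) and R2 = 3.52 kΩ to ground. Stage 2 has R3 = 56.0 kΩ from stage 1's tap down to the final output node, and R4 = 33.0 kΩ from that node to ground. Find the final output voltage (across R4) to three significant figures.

Stage 2 presents R3+R4 = 89000 Ω as a load on stage 1's tap.
Stage 1's lower leg becomes R2‖(R3+R4) = 3386 Ω, so V_mid = 22.5 × 3386/3566 = 21.36 V.
Stage 2 is itself unloaded: V_out = V_mid × R4/(R3+R4) = 21.36 × 33000/89000 = 7.92 V.

V_out ≈ 7.92 V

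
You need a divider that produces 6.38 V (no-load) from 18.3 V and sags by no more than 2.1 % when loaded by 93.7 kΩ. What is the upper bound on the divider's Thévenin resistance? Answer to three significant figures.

R_th ≤ 2.01 kΩ

Loading drop = R_th/(R_th + R_L) ≤ 0.0210, so R_th ≤ R_L · ε/(1−ε) = 93.7 kΩ × 0.0210/0.9790 = 2.01 kΩ.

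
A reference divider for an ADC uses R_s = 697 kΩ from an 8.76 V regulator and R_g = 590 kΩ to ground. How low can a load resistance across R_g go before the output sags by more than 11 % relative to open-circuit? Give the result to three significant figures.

R_L(min) ≈ 2.59 MΩ

Output resistance R_th = R_s‖R_g = (697 × 590)/1287 = 319.5 kΩ.
The fractional drop is R_th/(R_th + R_L); requiring this ≤ 0.110 gives R_L ≥ R_th(1/0.110 − 1) = 319.5 × 8.091 = 2.59 MΩ.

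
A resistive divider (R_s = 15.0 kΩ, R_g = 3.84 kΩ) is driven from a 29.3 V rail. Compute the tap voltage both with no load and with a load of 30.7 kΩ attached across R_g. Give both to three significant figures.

Open-circuit: V = 29.3 × 3.84/(15.0 + 3.84) = 5.97 V.
With the load, R_g becomes R_g‖R_L = 3.413 kΩ, so V = 29.3 × 3.413/18.41 = 5.43 V.

Unloaded: 5.97 V; loaded: 5.43 V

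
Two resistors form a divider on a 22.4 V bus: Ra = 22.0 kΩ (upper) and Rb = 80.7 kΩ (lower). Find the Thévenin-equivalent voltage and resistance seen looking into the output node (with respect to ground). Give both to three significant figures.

V_th is the open-circuit tap voltage: 22.4 × 80.7/(22.0 + 80.7) = 17.6 V.
With the supply zeroed, Ra and Rb appear in parallel from the tap: R_th = Ra‖Rb = (22.0 × 80.7)/102.7 = 17.3 kΩ.

V_th = 17.6 V, R_th = 17.3 kΩ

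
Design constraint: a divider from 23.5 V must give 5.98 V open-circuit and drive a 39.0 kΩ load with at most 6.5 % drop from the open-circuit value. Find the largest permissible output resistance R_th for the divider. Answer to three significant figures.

Loading drop = R_th/(R_th + R_L) ≤ 0.0650, so R_th ≤ R_L · ε/(1−ε) = 39.0 kΩ × 0.0650/0.9350 = 2.71 kΩ.
(Any R1, R2 with R2/(R1+R2) = 0.254 and R1‖R2 ≤ 2.71 kΩ will meet the spec.)

R_th ≤ 2.71 kΩ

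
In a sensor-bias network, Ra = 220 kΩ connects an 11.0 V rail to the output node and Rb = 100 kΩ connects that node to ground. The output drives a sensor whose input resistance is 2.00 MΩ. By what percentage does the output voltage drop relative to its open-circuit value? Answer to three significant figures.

3.32 %

The divider's output (Thévenin) resistance is Ra‖Rb = 68.75 kΩ.
Fractional drop under load = R_th/(R_th + R_L) = 68.75 / (68.75 + 2000) = 0.03323.
So the output falls by 3.32 %.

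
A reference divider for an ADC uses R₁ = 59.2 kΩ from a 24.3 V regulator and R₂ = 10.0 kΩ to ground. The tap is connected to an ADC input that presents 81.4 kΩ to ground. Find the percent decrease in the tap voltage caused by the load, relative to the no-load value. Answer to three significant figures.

9.51 %

Unloaded V = 24.3 × 10.0/69.20 = 3.5116 V.
Loaded: R₂‖R_L = 8.906 kΩ, giving V = 24.3 × 8.906/68.11 = 3.1776 V.
Drop = (3.5116 − 3.1776) / 3.5116 = 9.51 %.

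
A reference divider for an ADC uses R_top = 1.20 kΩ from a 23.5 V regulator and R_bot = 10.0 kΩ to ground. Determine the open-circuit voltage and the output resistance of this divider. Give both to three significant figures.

V_th is the open-circuit tap voltage: 23.5 × 10.0/(1.20 + 10.0) = 21.0 V.
With the supply zeroed, R_top and R_bot appear in parallel from the tap: R_th = R_top‖R_bot = (1.20 × 10.0)/11.20 = 1.07 kΩ.

V_th = 21.0 V, R_th = 1.07 kΩ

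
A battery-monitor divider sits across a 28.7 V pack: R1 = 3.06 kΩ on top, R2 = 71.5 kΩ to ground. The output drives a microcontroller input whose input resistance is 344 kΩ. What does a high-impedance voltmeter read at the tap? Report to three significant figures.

The load sits in parallel with R2: R2‖R_L = (71.5 × 344) / (71.5 + 344) = 59.20 kΩ.
V_out = 28.7 × 59.20 / (3.06 + 59.20) = 28.7 × 59.20/62.26 = 27.3 V.

V_out ≈ 27.3 V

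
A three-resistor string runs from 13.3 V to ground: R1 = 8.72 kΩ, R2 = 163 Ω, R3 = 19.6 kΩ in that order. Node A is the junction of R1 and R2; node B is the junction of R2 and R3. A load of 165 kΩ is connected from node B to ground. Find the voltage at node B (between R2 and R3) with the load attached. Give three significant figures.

V ≈ 8.83 V

At node B, R3 is in parallel with the load: R3‖R_L = 17520 Ω.
Below node A the resistance is R2 + (R3‖R_L) = 17680 Ω, so V_A = 13.3 × 17680/26400 = 8.907 V.
Then V_B = V_A × (R3‖R_L)/(R2 + R3‖R_L) = 8.907 × 17520/17680 = 8.83 V.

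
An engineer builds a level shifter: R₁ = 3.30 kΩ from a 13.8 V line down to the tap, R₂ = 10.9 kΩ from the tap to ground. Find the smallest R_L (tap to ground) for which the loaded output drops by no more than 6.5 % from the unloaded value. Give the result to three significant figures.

Output resistance R_th = R₁‖R₂ = (3.30 × 10.9)/14.20 = 2.533 kΩ.
The fractional drop is R_th/(R_th + R_L); requiring this ≤ 0.0650 gives R_L ≥ R_th(1/0.0650 − 1) = 2.533 × 14.38 = 36.4 kΩ.

R_L(min) ≈ 36.4 kΩ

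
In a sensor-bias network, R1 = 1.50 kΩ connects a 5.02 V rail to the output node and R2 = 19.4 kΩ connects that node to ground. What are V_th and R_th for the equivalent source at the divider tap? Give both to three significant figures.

V_th = 4.66 V, R_th = 1.39 kΩ

V_th is the open-circuit tap voltage: 5.02 × 19.4/(1.50 + 19.4) = 4.66 V.
With the supply zeroed, R1 and R2 appear in parallel from the tap: R_th = R1‖R2 = (1.50 × 19.4)/20.90 = 1.39 kΩ.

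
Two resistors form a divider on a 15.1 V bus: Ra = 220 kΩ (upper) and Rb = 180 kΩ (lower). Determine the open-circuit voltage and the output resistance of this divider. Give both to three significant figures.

V_th = 6.79 V, R_th = 99.0 kΩ

V_th is the open-circuit tap voltage: 15.1 × 180/(220 + 180) = 6.79 V.
With the supply zeroed, Ra and Rb appear in parallel from the tap: R_th = Ra‖Rb = (220 × 180)/400.0 = 99.0 kΩ.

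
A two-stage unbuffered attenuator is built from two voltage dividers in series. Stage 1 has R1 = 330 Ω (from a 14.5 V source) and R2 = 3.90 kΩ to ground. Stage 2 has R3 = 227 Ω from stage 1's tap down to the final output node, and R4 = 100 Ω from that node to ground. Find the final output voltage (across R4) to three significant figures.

Stage 2 presents R3+R4 = 327.0 Ω as a load on stage 1's tap.
Stage 1's lower leg becomes R2‖(R3+R4) = 301.7 Ω, so V_mid = 14.5 × 301.7/631.7 = 6.925 V.
Stage 2 is itself unloaded: V_out = V_mid × R4/(R3+R4) = 6.925 × 100/327.0 = 2.12 V.

V_out ≈ 2.12 V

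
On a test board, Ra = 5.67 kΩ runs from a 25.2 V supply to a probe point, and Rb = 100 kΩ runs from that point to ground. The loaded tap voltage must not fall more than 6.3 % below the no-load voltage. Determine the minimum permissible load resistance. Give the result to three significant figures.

R_L(min) ≈ 79.8 kΩ

Output resistance R_th = Ra‖Rb = (5.67 × 100)/105.7 = 5.366 kΩ.
The fractional drop is R_th/(R_th + R_L); requiring this ≤ 0.0630 gives R_L ≥ R_th(1/0.0630 − 1) = 5.366 × 14.87 = 79.8 kΩ.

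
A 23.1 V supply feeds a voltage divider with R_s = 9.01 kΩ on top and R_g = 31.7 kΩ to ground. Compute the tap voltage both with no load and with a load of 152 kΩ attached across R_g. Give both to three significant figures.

Unloaded: 18.0 V; loaded: 17.2 V

Open-circuit: V = 23.1 × 31.7/(9.01 + 31.7) = 18.0 V.
With the load, R_g becomes R_g‖R_L = 26.23 kΩ, so V = 23.1 × 26.23/35.24 = 17.2 V.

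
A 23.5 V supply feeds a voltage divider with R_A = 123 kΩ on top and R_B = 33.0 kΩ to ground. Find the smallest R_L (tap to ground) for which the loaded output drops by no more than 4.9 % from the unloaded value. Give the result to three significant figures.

R_L(min) ≈ 505 kΩ

Output resistance R_th = R_A‖R_B = (123 × 33.0)/156.0 = 26.02 kΩ.
The fractional drop is R_th/(R_th + R_L); requiring this ≤ 0.0490 gives R_L ≥ R_th(1/0.0490 − 1) = 26.02 × 19.41 = 505 kΩ.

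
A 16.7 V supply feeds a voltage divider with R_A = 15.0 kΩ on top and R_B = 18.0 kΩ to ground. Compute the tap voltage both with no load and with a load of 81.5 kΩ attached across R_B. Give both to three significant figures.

Unloaded: 9.11 V; loaded: 8.28 V

Open-circuit: V = 16.7 × 18.0/(15.0 + 18.0) = 9.11 V.
With the load, R_B becomes R_B‖R_L = 14.74 kΩ, so V = 16.7 × 14.74/29.74 = 8.28 V.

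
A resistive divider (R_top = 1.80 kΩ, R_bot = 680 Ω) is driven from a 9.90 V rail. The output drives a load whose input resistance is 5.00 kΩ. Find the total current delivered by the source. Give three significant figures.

I ≈ 4.13 mA

R_bot‖R_L = 598.6 Ω, so the source sees R_top + R_bot‖R_L = 2399 Ω.
I = 9.90 V / 2399 Ω = 4.13 mA.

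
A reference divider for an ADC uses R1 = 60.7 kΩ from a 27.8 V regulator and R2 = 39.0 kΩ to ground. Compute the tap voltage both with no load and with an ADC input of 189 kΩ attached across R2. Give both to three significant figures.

Open-circuit: V = 27.8 × 39.0/(60.7 + 39.0) = 10.9 V.
With the load, R2 becomes R2‖R_L = 32.33 kΩ, so V = 27.8 × 32.33/93.03 = 9.66 V.

Unloaded: 10.9 V; loaded: 9.66 V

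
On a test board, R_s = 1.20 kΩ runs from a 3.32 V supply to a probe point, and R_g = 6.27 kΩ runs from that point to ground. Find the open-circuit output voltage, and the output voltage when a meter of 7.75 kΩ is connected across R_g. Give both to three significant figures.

Unloaded: 2.79 V; loaded: 2.47 V

Open-circuit: V = 3.32 × 6.27/(1.20 + 6.27) = 2.79 V.
With the load, R_g becomes R_g‖R_L = 3.466 kΩ, so V = 3.32 × 3.466/4.666 = 2.47 V.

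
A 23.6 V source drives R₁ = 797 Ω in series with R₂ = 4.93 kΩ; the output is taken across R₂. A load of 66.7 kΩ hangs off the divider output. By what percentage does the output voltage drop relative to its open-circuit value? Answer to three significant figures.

1.02 %

The divider's output (Thévenin) resistance is R₁‖R₂ = 686.1 Ω.
Fractional drop under load = R_th/(R_th + R_L) = 686.1 / (686.1 + 66700) = 0.01018.
So the output falls by 1.02 %.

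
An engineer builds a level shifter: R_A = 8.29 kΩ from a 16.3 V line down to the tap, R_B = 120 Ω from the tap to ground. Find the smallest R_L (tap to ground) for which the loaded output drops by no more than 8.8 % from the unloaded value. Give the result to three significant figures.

R_L(min) ≈ 1.23 kΩ

Output resistance R_th = R_A‖R_B = (8290 × 120)/8410 = 118.3 Ω.
The fractional drop is R_th/(R_th + R_L); requiring this ≤ 0.0880 gives R_L ≥ R_th(1/0.0880 − 1) = 118.3 × 10.36 = 1.23 kΩ.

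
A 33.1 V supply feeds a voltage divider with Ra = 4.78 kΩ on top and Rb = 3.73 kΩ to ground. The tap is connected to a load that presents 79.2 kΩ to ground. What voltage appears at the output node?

The load sits in parallel with Rb: Rb‖R_L = (3.73 × 79.2) / (3.73 + 79.2) = 3.562 kΩ.
V_out = 33.1 × 3.562 / (4.78 + 3.562) = 33.1 × 3.562/8.342 = 14.1 V.

V_out ≈ 14.1 V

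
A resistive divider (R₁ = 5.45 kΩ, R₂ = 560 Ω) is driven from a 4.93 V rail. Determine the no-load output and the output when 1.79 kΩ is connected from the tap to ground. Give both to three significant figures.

Unloaded: 0.459 V; loaded: 0.358 V

Open-circuit: V = 4.93 × 560/(5450 + 560) = 0.459 V.
With the load, R₂ becomes R₂‖R_L = 426.6 Ω, so V = 4.93 × 426.6/5877 = 0.358 V.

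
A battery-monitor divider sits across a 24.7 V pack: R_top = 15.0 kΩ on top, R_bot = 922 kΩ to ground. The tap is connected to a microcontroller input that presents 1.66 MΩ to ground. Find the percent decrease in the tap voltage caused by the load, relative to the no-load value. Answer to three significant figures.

The divider's output (Thévenin) resistance is R_top‖R_bot = 14.76 kΩ.
Fractional drop under load = R_th/(R_th + R_L) = 14.76 / (14.76 + 1660) = 0.008813.
So the output falls by 0.881 %.

0.881 %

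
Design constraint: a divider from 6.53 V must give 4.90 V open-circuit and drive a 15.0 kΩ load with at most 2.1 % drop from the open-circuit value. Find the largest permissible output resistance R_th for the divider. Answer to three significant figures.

R_th ≤ 322 Ω

Loading drop = R_th/(R_th + R_L) ≤ 0.0210, so R_th ≤ R_L · ε/(1−ε) = 15.0 kΩ × 0.0210/0.9790 = 322 Ω.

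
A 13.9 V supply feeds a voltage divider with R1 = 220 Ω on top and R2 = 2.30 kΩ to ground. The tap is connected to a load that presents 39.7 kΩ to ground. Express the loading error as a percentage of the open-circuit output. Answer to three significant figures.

0.503 %

The divider's output (Thévenin) resistance is R1‖R2 = 200.8 Ω.
Fractional drop under load = R_th/(R_th + R_L) = 200.8 / (200.8 + 39700) = 0.005032.
So the output falls by 0.503 %.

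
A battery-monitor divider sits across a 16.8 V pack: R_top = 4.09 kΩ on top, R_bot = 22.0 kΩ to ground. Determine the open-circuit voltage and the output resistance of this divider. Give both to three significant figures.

V_th = 14.2 V, R_th = 3.45 kΩ

V_th is the open-circuit tap voltage: 16.8 × 22.0/(4.09 + 22.0) = 14.2 V.
With the supply zeroed, R_top and R_bot appear in parallel from the tap: R_th = R_top‖R_bot = (4.09 × 22.0)/26.09 = 3.45 kΩ.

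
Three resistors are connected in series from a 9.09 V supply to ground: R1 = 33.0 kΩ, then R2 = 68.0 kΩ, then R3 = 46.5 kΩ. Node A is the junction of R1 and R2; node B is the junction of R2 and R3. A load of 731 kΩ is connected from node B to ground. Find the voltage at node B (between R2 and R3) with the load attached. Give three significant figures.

V ≈ 2.75 V

At node B, R3 is in parallel with the load: R3‖R_L = 43.72 kΩ.
Below node A the resistance is R2 + (R3‖R_L) = 111.7 kΩ, so V_A = 9.09 × 111.7/144.7 = 7.017 V.
Then V_B = V_A × (R3‖R_L)/(R2 + R3‖R_L) = 7.017 × 43.72/111.7 = 2.75 V.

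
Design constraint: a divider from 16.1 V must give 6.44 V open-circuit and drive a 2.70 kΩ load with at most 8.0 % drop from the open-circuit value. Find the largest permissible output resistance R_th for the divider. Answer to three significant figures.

R_th ≤ 235 Ω

Loading drop = R_th/(R_th + R_L) ≤ 0.0800, so R_th ≤ R_L · ε/(1−ε) = 2.70 kΩ × 0.0800/0.9200 = 235 Ω.
(Any R1, R2 with R2/(R1+R2) = 0.400 and R1‖R2 ≤ 235 Ω will meet the spec.)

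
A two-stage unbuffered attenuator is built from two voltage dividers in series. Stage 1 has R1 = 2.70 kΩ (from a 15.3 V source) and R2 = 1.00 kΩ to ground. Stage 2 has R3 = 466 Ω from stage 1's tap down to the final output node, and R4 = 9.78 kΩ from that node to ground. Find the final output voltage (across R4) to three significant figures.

V_out ≈ 3.68 V

Stage 2 presents R3+R4 = 10250 Ω as a load on stage 1's tap.
Stage 1's lower leg becomes R2‖(R3+R4) = 911.1 Ω, so V_mid = 15.3 × 911.1/3611 = 3.860 V.
Stage 2 is itself unloaded: V_out = V_mid × R4/(R3+R4) = 3.860 × 9780/10250 = 3.68 V.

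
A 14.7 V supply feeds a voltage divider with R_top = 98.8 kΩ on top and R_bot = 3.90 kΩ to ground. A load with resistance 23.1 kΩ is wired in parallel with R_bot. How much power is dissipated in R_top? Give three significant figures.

P ≈ 2.05 mW

Total resistance from the source is R_top + (R_bot‖R_L) = 102.1 kΩ, so I = 14.7/102.1 kΩ = 0.1439 mA.
P = I²·R_top = (0.1439 mA)² × 98.8 kΩ = 2.05 mW.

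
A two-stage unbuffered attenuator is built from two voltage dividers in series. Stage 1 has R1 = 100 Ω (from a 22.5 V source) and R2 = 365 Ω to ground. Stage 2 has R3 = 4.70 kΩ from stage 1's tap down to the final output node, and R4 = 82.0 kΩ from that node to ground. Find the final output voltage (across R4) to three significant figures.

Stage 2 presents R3+R4 = 86700 Ω as a load on stage 1's tap.
Stage 1's lower leg becomes R2‖(R3+R4) = 363.5 Ω, so V_mid = 22.5 × 363.5/463.5 = 17.65 V.
Stage 2 is itself unloaded: V_out = V_mid × R4/(R3+R4) = 17.65 × 82000/86700 = 16.7 V.

V_out ≈ 16.7 V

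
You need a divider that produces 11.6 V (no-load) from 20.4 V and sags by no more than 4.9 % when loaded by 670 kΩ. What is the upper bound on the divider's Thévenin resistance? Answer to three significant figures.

R_th ≤ 34.5 kΩ

Loading drop = R_th/(R_th + R_L) ≤ 0.0490, so R_th ≤ R_L · ε/(1−ε) = 670 kΩ × 0.0490/0.9510 = 34.5 kΩ.
(Any R1, R2 with R2/(R1+R2) = 0.569 and R1‖R2 ≤ 34.5 kΩ will meet the spec.)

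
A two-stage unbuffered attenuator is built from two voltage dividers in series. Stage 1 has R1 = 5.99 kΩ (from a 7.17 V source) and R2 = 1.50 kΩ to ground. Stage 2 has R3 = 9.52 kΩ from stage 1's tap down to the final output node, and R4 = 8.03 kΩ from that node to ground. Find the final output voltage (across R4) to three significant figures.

Stage 2 presents R3+R4 = 17.55 kΩ as a load on stage 1's tap.
Stage 1's lower leg becomes R2‖(R3+R4) = 1.382 kΩ, so V_mid = 7.17 × 1.382/7.372 = 1.344 V.
Stage 2 is itself unloaded: V_out = V_mid × R4/(R3+R4) = 1.344 × 8.03/17.55 = 0.615 V.

V_out ≈ 0.615 V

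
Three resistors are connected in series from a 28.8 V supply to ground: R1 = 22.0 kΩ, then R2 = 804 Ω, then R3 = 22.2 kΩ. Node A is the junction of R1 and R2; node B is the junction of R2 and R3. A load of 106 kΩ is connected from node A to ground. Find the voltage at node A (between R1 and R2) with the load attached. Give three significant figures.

V ≈ 13.3 V

Below node A the series string R2+R3 = 23000 Ω sits in parallel with the 106000 Ω load: 18900 Ω.
V_A = 28.8 × 18900/(22000 + 18900) = 13.3 V.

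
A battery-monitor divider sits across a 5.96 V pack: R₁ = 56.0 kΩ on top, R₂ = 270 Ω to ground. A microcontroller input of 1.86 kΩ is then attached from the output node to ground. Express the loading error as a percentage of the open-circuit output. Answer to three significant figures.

12.6 %

The divider's output (Thévenin) resistance is R₁‖R₂ = 268.7 Ω.
Fractional drop under load = R_th/(R_th + R_L) = 268.7 / (268.7 + 1860) = 0.1262.
So the output falls by 12.6 %.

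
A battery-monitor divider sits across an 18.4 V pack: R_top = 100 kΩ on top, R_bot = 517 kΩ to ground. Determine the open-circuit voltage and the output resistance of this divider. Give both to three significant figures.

V_th is the open-circuit tap voltage: 18.4 × 517/(100 + 517) = 15.4 V.
With the supply zeroed, R_top and R_bot appear in parallel from the tap: R_th = R_top‖R_bot = (100 × 517)/617.0 = 83.8 kΩ.

V_th = 15.4 V, R_th = 83.8 kΩ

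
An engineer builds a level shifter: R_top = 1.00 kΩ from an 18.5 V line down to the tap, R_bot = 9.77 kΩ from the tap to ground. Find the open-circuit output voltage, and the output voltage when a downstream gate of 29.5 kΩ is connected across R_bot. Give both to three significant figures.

Open-circuit: V = 18.5 × 9.77/(1.00 + 9.77) = 16.8 V.
With the load, R_bot becomes R_bot‖R_L = 7.339 kΩ, so V = 18.5 × 7.339/8.339 = 16.3 V.

Unloaded: 16.8 V; loaded: 16.3 V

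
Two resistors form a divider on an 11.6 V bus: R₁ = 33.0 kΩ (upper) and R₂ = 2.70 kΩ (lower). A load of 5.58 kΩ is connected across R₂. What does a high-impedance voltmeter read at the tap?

The load sits in parallel with R₂: R₂‖R_L = (2.70 × 5.58) / (2.70 + 5.58) = 1.820 kΩ.
V_out = 11.6 × 1.820 / (33.0 + 1.820) = 11.6 × 1.820/34.82 = 0.606 V.
(Unloaded it would have been 0.877 V.)

V_out ≈ 0.606 V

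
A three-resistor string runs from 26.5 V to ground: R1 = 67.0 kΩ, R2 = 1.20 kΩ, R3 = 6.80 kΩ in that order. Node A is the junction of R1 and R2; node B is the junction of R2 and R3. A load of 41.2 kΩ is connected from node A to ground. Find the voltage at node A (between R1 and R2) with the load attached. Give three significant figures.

Below node A the series string R2+R3 = 8.000 kΩ sits in parallel with the 41.2 kΩ load: 6.699 kΩ.
V_A = 26.5 × 6.699/(67.0 + 6.699) = 2.41 V.

V ≈ 2.41 V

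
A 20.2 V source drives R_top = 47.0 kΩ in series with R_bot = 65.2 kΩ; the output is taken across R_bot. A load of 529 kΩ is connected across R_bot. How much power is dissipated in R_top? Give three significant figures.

P ≈ 1.74 mW

Total resistance from the source is R_top + (R_bot‖R_L) = 105.0 kΩ, so I = 20.2/105.0 kΩ = 0.1923 mA.
P = I²·R_top = (0.1923 mA)² × 47.0 kΩ = 1.74 mW.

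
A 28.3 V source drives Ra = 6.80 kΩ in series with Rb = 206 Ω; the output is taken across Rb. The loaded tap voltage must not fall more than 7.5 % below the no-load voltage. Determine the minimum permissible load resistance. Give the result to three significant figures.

R_L(min) ≈ 2.47 kΩ

Output resistance R_th = Ra‖Rb = (6800 × 206)/7006 = 199.9 Ω.
The fractional drop is R_th/(R_th + R_L); requiring this ≤ 0.0750 gives R_L ≥ R_th(1/0.0750 − 1) = 199.9 × 12.33 = 2.47 kΩ.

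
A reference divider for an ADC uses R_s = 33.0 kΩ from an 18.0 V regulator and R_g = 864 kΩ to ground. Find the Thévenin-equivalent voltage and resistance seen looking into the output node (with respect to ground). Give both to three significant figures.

V_th is the open-circuit tap voltage: 18.0 × 864/(33.0 + 864) = 17.3 V.
With the supply zeroed, R_s and R_g appear in parallel from the tap: R_th = R_s‖R_g = (33.0 × 864)/897.0 = 31.8 kΩ.

V_th = 17.3 V, R_th = 31.8 kΩ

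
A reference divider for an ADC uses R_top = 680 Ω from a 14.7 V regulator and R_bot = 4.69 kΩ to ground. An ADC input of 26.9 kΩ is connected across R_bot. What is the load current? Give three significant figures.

R_bot‖R_L = 3994 Ω; V_out = 14.7 × 3994/4674 = 12.56 V.
I_L = V_out / R_L = 12.56 / 26.9 kΩ = 0.467 mA.

I_L ≈ 0.467 mA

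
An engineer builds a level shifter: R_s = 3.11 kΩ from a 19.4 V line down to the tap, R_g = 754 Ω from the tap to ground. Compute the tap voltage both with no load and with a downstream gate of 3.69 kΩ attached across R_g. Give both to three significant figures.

Unloaded: 3.79 V; loaded: 3.25 V

Open-circuit: V = 19.4 × 754/(3110 + 754) = 3.79 V.
With the load, R_g becomes R_g‖R_L = 626.1 Ω, so V = 19.4 × 626.1/3736 = 3.25 V.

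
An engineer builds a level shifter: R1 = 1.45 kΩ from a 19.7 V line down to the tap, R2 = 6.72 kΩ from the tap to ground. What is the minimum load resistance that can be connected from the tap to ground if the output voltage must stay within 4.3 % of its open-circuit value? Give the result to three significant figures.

R_L(min) ≈ 26.5 kΩ

Output resistance R_th = R1‖R2 = (1.45 × 6.72)/8.170 = 1.193 kΩ.
The fractional drop is R_th/(R_th + R_L); requiring this ≤ 0.0430 gives R_L ≥ R_th(1/0.0430 − 1) = 1.193 × 22.26 = 26.5 kΩ.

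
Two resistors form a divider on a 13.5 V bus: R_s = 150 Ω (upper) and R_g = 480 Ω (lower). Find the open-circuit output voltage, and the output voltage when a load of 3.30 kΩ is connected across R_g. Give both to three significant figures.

Open-circuit: V = 13.5 × 480/(150 + 480) = 10.3 V.
With the load, R_g becomes R_g‖R_L = 419.0 Ω, so V = 13.5 × 419.0/569.0 = 9.94 V.

Unloaded: 10.3 V; loaded: 9.94 V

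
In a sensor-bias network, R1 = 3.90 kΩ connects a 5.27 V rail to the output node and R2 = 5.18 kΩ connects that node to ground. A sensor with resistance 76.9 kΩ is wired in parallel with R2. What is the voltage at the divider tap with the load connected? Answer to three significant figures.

The load sits in parallel with R2: R2‖R_L = (5.18 × 76.9) / (5.18 + 76.9) = 4.853 kΩ.
V_out = 5.27 × 4.853 / (3.90 + 4.853) = 5.27 × 4.853/8.753 = 2.92 V.
(Unloaded it would have been 3.01 V.)

V_out ≈ 2.92 V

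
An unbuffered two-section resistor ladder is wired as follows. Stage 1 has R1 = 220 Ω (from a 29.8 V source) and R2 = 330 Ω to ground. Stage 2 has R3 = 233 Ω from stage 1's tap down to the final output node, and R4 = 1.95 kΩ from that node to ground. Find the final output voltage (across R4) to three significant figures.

V_out ≈ 15.1 V

Stage 2 presents R3+R4 = 2183 Ω as a load on stage 1's tap.
Stage 1's lower leg becomes R2‖(R3+R4) = 286.7 Ω, so V_mid = 29.8 × 286.7/506.7 = 16.86 V.
Stage 2 is itself unloaded: V_out = V_mid × R4/(R3+R4) = 16.86 × 1950/2183 = 15.1 V.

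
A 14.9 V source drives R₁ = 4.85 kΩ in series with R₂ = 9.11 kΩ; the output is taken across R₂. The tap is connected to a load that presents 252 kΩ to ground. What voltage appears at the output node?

V_out ≈ 9.60 V

The load sits in parallel with R₂: R₂‖R_L = (9.11 × 252) / (9.11 + 252) = 8.792 kΩ.
V_out = 14.9 × 8.792 / (4.85 + 8.792) = 14.9 × 8.792/13.64 = 9.60 V.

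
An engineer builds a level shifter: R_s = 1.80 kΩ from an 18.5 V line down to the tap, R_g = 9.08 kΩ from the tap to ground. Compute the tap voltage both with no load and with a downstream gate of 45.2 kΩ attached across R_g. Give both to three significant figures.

Unloaded: 15.4 V; loaded: 14.9 V

Open-circuit: V = 18.5 × 9.08/(1.80 + 9.08) = 15.4 V.
With the load, R_g becomes R_g‖R_L = 7.561 kΩ, so V = 18.5 × 7.561/9.361 = 14.9 V.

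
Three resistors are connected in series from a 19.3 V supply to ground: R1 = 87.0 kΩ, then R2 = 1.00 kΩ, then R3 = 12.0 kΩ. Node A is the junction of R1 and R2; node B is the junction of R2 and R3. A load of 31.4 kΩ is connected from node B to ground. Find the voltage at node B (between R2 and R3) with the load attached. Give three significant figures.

V ≈ 1.73 V

At node B, R3 is in parallel with the load: R3‖R_L = 8.682 kΩ.
Below node A the resistance is R2 + (R3‖R_L) = 9.682 kΩ, so V_A = 19.3 × 9.682/96.68 = 1.933 V.
Then V_B = V_A × (R3‖R_L)/(R2 + R3‖R_L) = 1.933 × 8.682/9.682 = 1.73 V.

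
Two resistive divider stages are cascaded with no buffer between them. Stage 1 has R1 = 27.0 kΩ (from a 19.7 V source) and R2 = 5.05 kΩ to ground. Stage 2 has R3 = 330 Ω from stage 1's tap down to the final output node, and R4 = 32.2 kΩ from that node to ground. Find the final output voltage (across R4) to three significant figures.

V_out ≈ 2.72 V

Stage 2 presents R3+R4 = 32530 Ω as a load on stage 1's tap.
Stage 1's lower leg becomes R2‖(R3+R4) = 4371 Ω, so V_mid = 19.7 × 4371/31370 = 2.745 V.
Stage 2 is itself unloaded: V_out = V_mid × R4/(R3+R4) = 2.745 × 32200/32530 = 2.72 V.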